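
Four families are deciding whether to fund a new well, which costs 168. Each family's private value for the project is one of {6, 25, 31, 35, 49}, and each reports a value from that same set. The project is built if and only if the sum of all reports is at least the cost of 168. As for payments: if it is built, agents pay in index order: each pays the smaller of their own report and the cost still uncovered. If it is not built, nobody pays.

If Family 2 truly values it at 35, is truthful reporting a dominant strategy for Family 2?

No

Consider the case where Family 1 reports 49, Family 3 reports 49 and Family 4 reports 49.
Truthful report 35: project built, pays 35, utility 35 - 35 = 0.
Report 25 instead: project built, pays 25, utility 35 - 25 = 10.
Since 10 > 0, reporting 25 is strictly better here, so truthful reporting is not dominant.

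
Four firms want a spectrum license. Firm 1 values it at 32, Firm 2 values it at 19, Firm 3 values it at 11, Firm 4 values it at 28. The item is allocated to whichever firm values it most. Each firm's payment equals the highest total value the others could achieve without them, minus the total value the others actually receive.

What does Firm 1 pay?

Firm 1 has the highest value and receives the item.
Without Firm 1, the item would go to the next-highest value, 28, so the others could achieve 28.
With Firm 1 present and winning, the others receive nothing, so their total is 0.
Payment = 28 - 0 = 28.

28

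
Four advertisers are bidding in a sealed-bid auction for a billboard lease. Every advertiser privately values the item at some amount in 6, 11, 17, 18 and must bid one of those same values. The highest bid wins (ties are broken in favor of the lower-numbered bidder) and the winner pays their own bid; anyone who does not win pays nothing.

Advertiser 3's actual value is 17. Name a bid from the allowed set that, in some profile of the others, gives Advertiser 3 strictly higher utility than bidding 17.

11

Suppose Advertiser 1 bids 6, Advertiser 2 bids 6 and Advertiser 4 bids 6.
Bid 17: wins, pays 17, utility 17 - 17 = 0.
Bid 11: wins, pays 11, utility 17 - 11 = 6.
So bidding 11 beats truth here (6 > 0).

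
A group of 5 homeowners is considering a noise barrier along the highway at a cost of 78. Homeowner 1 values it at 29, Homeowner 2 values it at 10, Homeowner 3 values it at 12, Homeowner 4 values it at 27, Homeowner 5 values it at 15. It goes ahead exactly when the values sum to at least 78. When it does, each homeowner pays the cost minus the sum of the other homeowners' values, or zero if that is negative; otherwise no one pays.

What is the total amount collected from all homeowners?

Total value 93 ≥ cost 78, so it is built.
Homeowner 1: others sum to 64; max(0, 78 - 64) = 14.
Homeowner 2: others sum to 83; max(0, 78 - 83) = 0.
Homeowner 3: others sum to 81; max(0, 78 - 81) = 0.
Homeowner 4: others sum to 66; max(0, 78 - 66) = 12.
Homeowner 5: others sum to 78; max(0, 78 - 78) = 0.
Total collected = 14 + 0 + 0 + 12 + 0 = 26.

26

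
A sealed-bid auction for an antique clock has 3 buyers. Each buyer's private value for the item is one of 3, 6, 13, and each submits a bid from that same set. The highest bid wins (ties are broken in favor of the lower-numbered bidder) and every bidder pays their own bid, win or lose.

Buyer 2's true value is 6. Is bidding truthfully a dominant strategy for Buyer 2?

Consider the case where Buyer 1 bids 3 and Buyer 3 bids 13.
Truthful bid 6: loses but pays 6, utility -6.
Bid 3 instead: loses but pays 3, utility -3.
Since -3 > -6, bidding 3 is strictly better here, so truthful bidding is not dominant.

No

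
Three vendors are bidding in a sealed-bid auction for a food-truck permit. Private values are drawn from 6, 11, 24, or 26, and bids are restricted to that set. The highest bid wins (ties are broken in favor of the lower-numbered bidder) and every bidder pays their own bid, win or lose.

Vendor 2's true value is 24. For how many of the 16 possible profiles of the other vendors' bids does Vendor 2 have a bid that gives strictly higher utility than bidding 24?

Others bid (6, 6): truth gives 0; bid 11 gives 13 > 0. Violating.
Others bid (6, 11): truth gives 0; bid 11 gives 13 > 0. Violating.
Others bid (6, 26): truth gives -24; bid 26 gives -2 > -24. Violating.
Others bid (11, 26): truth gives -24; bid 26 gives -2 > -24. Violating.
Others bid (6, 24): truth gives 0; no alternative beats it.
Others bid (11, 6): truth gives 0; no alternative beats it.
(Checking all 16 profiles: 12 have a profitable deviation, 4 do not.)

12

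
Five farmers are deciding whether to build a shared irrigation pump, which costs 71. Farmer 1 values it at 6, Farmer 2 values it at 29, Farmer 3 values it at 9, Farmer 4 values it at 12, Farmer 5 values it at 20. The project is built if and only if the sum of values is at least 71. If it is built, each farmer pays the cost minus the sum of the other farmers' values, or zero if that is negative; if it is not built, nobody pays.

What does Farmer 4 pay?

Total value 76 ≥ cost 71, so the project is built.
The other farmers' values sum to 64.
Cost minus that sum is 71 - 64 = 7.

7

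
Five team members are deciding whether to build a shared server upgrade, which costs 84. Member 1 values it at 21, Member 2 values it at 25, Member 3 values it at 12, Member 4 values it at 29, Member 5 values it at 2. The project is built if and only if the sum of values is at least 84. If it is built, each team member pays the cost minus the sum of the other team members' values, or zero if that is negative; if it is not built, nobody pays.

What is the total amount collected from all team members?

Total value 89 ≥ cost 84, so it is built.
Member 1: others sum to 68; max(0, 84 - 68) = 16.
Member 2: others sum to 64; max(0, 84 - 64) = 20.
Member 3: others sum to 77; max(0, 84 - 77) = 7.
Member 4: others sum to 60; max(0, 84 - 60) = 24.
Member 5: others sum to 87; max(0, 84 - 87) = 0.
Total collected = 16 + 20 + 7 + 24 + 0 = 67.

67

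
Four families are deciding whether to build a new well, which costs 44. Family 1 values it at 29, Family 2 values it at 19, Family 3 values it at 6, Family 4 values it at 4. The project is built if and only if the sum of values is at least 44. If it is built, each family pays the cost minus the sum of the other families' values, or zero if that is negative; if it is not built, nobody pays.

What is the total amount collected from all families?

Total value 58 ≥ cost 44, so it is built.
Family 1: others sum to 29; max(0, 44 - 29) = 15.
Family 2: others sum to 39; max(0, 44 - 39) = 5.
Family 3: others sum to 52; max(0, 44 - 52) = 0.
Family 4: others sum to 54; max(0, 44 - 54) = 0.
Total collected = 15 + 5 + 0 + 0 = 20.

20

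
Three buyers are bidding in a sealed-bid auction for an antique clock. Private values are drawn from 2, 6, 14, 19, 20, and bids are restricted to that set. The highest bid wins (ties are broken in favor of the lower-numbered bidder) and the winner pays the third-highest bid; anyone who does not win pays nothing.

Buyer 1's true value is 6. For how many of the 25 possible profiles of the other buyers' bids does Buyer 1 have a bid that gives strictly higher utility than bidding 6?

6

Others bid (2, 14): truth gives 0; bid 14 gives 4 > 0. Violating.
Others bid (2, 19): truth gives 0; bid 19 gives 4 > 0. Violating.
Others bid (2, 20): truth gives 0; bid 20 gives 4 > 0. Violating.
Others bid (14, 2): truth gives 0; bid 14 gives 4 > 0. Violating.
Others bid (2, 2): truth gives 4; no alternative beats it.
Others bid (2, 6): truth gives 4; no alternative beats it.
(Checking all 25 profiles: 6 have a profitable deviation, 19 do not.)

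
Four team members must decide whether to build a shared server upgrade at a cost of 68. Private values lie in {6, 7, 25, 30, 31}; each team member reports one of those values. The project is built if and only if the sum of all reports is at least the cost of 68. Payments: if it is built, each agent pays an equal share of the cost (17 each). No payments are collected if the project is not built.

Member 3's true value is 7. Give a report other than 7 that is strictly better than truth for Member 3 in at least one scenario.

Suppose Member 1 reports 6, Member 2 reports 25 and Member 4 reports 30.
Report 7: project built, pays 17, utility 7 - 17 = -10.
Report 6: project not built, utility 0.
So reporting 6 beats truth here (0 > -10).

6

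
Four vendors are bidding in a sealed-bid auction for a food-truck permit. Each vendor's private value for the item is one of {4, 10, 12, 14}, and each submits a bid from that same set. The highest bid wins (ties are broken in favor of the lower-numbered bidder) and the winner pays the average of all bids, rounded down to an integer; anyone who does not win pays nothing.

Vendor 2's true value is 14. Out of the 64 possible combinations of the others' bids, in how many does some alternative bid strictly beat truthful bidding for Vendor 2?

11

Others bid (4, 4, 4): truth gives 8; bid 10 gives 9 > 8. Violating.
Others bid (4, 4, 10): truth gives 6; bid 10 gives 7 > 6. Violating.
Others bid (4, 10, 4): truth gives 6; bid 10 gives 7 > 6. Violating.
Others bid (4, 10, 10): truth gives 5; bid 10 gives 6 > 5. Violating.
Others bid (4, 4, 12): truth gives 6; no alternative beats it.
Others bid (4, 4, 14): truth gives 5; no alternative beats it.
(Checking all 64 profiles: 11 have a profitable deviation, 53 do not.)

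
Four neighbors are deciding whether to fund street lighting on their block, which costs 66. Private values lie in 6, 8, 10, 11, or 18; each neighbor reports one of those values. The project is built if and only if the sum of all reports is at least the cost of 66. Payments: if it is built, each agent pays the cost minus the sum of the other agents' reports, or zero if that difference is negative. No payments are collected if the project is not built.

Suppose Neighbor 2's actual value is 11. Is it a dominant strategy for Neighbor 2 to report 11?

Check each profile of the others' reports and compare truth against every alternative report.
Others report (6, 6, 6): truth gives 0, best alternative gives 0.
Others report (6, 6, 8): truth gives 0, best alternative gives 0.
Others report (6, 6, 10): truth gives 0, best alternative gives 0.
Others report (6, 6, 11): truth gives 0, best alternative gives 0.
Others report (6, 6, 18): truth gives 0, best alternative gives 0.
Others report (6, 8, 6): truth gives 0, best alternative gives 0.
(Remaining 119 profiles checked similarly; truth is weakly best in each.)
In every case the truthful report is at least as good as any alternative, so it is a dominant strategy.

Yes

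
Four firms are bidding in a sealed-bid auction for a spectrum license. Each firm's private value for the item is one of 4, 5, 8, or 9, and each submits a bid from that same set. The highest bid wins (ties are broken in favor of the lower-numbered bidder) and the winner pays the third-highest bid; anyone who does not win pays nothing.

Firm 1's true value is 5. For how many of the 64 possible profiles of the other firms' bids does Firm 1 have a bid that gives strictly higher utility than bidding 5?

6

Others bid (4, 4, 8): truth gives 0; bid 8 gives 1 > 0. Violating.
Others bid (4, 4, 9): truth gives 0; bid 9 gives 1 > 0. Violating.
Others bid (4, 8, 4): truth gives 0; bid 8 gives 1 > 0. Violating.
Others bid (4, 9, 4): truth gives 0; bid 9 gives 1 > 0. Violating.
Others bid (4, 4, 4): truth gives 1; no alternative beats it.
Others bid (4, 4, 5): truth gives 1; no alternative beats it.
(Checking all 64 profiles: 6 have a profitable deviation, 58 do not.)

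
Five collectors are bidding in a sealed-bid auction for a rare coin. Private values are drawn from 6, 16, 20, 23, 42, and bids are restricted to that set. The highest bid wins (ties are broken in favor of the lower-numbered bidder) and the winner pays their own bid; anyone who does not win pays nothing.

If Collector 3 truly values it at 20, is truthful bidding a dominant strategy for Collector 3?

Consider the case where Collector 1 bids 6, Collector 2 bids 6, Collector 4 bids 6 and Collector 5 bids 6.
Truthful bid 20: wins, pays 20, utility 20 - 20 = 0.
Bid 16 instead: wins, pays 16, utility 20 - 16 = 4.
Since 4 > 0, bidding 16 is strictly better here, so truthful bidding is not dominant.

No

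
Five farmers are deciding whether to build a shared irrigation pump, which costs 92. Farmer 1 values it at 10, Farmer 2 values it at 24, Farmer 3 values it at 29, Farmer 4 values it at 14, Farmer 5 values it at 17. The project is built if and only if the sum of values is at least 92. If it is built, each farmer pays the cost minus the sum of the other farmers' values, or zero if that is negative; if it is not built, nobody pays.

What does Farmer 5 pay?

Total value 94 ≥ cost 92, so the project is built.
The other farmers' values sum to 77.
Cost minus that sum is 92 - 77 = 15.

15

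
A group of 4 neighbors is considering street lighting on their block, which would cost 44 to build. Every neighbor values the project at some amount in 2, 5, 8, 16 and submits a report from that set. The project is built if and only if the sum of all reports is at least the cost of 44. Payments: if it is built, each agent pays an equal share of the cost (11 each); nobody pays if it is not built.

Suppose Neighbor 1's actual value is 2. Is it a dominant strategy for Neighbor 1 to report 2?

Yes

Check each profile of the others' reports and compare truth against every alternative report.
Others report (8, 16, 16): truth gives 0, best alternative gives -9.
Others report (16, 8, 16): truth gives 0, best alternative gives -9.
Others report (16, 16, 8): truth gives 0, best alternative gives -9.
Others report (16, 16, 16): truth gives -9, best alternative gives -9.
Others report (2, 2, 2): truth gives 0, best alternative gives 0.
Others report (2, 2, 5): truth gives 0, best alternative gives 0.
(Remaining 58 profiles checked similarly; truth is weakly best in each.)
In every case the truthful report is at least as good as any alternative, so it is a dominant strategy.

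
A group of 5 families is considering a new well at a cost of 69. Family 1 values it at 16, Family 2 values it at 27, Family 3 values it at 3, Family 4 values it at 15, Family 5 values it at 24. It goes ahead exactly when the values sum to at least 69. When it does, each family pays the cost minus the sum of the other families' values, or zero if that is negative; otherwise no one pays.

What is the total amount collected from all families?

Total value 85 ≥ cost 69, so it is built.
Family 1: others sum to 69; max(0, 69 - 69) = 0.
Family 2: others sum to 58; max(0, 69 - 58) = 11.
Family 3: others sum to 82; max(0, 69 - 82) = 0.
Family 4: others sum to 70; max(0, 69 - 70) = 0.
Family 5: others sum to 61; max(0, 69 - 61) = 8.
Total collected = 0 + 11 + 0 + 0 + 8 = 19.

19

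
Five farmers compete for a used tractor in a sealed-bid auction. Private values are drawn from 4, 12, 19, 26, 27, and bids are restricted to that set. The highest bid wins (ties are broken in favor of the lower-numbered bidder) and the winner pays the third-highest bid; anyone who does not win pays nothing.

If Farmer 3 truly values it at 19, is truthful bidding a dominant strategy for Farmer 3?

No

Consider the case where Farmer 1 bids 4, Farmer 2 bids 4, Farmer 4 bids 4 and Farmer 5 bids 26.
Truthful bid 19: loses, pays 0, utility 0.
Bid 26 instead: wins, pays 4, utility 19 - 4 = 15.
Since 15 > 0, bidding 26 is strictly better here, so truthful bidding is not dominant.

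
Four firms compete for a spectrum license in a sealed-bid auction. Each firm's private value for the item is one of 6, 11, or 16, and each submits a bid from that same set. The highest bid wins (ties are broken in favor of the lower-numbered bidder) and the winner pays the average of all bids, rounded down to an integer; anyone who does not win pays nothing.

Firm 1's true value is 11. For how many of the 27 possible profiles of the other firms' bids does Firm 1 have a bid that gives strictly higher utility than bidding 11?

1

Others bid (6, 6, 6): truth gives 4; bid 6 gives 5 > 4. Violating.
Others bid (6, 6, 11): truth gives 3; no alternative beats it.
Others bid (6, 6, 16): truth gives 0; no alternative beats it.
(Checking all 27 profiles: 1 has a profitable deviation, 26 do not.)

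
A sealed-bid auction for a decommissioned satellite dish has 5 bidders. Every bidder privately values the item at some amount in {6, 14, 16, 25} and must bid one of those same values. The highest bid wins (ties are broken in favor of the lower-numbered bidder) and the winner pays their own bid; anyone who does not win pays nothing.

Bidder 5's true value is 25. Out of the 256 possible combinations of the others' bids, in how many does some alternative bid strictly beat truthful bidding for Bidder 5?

Others bid (6, 6, 6, 6): truth gives 0; bid 14 gives 11 > 0. Violating.
Others bid (6, 6, 6, 14): truth gives 0; bid 16 gives 9 > 0. Violating.
Others bid (6, 6, 14, 6): truth gives 0; bid 16 gives 9 > 0. Violating.
Others bid (6, 6, 14, 14): truth gives 0; bid 16 gives 9 > 0. Violating.
Others bid (6, 6, 6, 16): truth gives 0; no alternative beats it.
Others bid (6, 6, 6, 25): truth gives 0; no alternative beats it.
(Checking all 256 profiles: 16 have a profitable deviation, 240 do not.)

16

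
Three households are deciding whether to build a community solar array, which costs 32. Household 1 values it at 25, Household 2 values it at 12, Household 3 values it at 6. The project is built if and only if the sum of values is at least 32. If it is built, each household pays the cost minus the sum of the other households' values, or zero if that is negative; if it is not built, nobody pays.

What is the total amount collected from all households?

Total value 43 ≥ cost 32, so it is built.
Household 1: others sum to 18; max(0, 32 - 18) = 14.
Household 2: others sum to 31; max(0, 32 - 31) = 1.
Household 3: others sum to 37; max(0, 32 - 37) = 0.
Total collected = 14 + 1 + 0 = 15.

15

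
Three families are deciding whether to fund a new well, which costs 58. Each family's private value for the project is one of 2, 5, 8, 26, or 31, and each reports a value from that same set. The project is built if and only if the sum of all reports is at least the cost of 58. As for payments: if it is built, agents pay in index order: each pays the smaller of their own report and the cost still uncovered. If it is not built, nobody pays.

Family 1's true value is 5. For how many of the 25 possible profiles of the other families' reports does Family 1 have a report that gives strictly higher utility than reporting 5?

3

Others report (26, 31): truth gives 0; report 2 gives 3 > 0. Violating.
Others report (31, 26): truth gives 0; report 2 gives 3 > 0. Violating.
Others report (31, 31): truth gives 0; report 2 gives 3 > 0. Violating.
Others report (2, 2): truth gives 0; no alternative beats it.
Others report (2, 5): truth gives 0; no alternative beats it.
(Checking all 25 profiles: 3 have a profitable deviation, 22 do not.)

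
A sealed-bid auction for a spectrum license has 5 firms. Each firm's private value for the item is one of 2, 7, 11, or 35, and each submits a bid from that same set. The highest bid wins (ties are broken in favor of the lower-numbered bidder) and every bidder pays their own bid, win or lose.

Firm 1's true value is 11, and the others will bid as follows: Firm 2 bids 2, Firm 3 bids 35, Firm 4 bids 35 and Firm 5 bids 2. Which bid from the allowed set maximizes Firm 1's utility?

2

Bid 2: loses but pays 2, utility -2.
Bid 7: loses but pays 7, utility -7.
Bid 11: loses but pays 11, utility -11.
Bid 35: wins, pays 35, utility 11 - 35 = -24.
The best choice is 2 with utility -2.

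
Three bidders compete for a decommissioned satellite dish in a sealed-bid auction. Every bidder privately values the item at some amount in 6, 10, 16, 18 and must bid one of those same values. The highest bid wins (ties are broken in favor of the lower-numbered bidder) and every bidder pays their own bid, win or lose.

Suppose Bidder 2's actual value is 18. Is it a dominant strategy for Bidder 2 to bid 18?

Consider the case where Bidder 1 bids 6 and Bidder 3 bids 6.
Truthful bid 18: wins, pays 18, utility 18 - 18 = 0.
Bid 10 instead: wins, pays 10, utility 18 - 10 = 8.
Since 8 > 0, bidding 10 is strictly better here, so truthful bidding is not dominant.

No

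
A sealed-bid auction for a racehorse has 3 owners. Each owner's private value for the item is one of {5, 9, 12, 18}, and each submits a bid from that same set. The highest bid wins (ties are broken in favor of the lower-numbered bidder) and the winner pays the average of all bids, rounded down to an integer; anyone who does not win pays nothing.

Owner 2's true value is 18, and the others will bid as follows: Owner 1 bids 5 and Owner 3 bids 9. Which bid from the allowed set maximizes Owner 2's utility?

9

Bid 5: loses, pays 0, utility 0.
Bid 9: wins, pays 7, utility 18 - 7 = 11.
Bid 12: wins, pays 8, utility 18 - 8 = 10.
Bid 18: wins, pays 10, utility 18 - 10 = 8.
The best choice is 9 with utility 11.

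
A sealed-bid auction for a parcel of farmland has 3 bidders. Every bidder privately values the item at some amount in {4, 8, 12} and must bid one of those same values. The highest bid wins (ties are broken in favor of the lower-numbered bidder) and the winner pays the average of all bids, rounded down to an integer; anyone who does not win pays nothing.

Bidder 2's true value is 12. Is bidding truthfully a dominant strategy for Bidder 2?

Consider the case where Bidder 1 bids 4 and Bidder 3 bids 4.
Truthful bid 12: wins, pays 6, utility 12 - 6 = 6.
Bid 8 instead: wins, pays 5, utility 12 - 5 = 7.
Since 7 > 6, bidding 8 is strictly better here, so truthful bidding is not dominant.

No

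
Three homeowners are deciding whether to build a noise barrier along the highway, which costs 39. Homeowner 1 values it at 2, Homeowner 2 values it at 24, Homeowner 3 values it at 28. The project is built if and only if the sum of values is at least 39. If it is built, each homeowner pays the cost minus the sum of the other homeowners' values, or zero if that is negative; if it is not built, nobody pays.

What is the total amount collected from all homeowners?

Total value 54 ≥ cost 39, so it is built.
Homeowner 1: others sum to 52; max(0, 39 - 52) = 0.
Homeowner 2: others sum to 30; max(0, 39 - 30) = 9.
Homeowner 3: others sum to 26; max(0, 39 - 26) = 13.
Total collected = 0 + 9 + 13 = 22.

22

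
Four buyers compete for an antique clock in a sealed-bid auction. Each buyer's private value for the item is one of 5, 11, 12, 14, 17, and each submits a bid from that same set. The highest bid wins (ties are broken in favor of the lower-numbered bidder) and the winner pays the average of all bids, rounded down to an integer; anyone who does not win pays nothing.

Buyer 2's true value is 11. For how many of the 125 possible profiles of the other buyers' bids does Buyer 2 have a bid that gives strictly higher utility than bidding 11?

Others bid (5, 5, 12): truth gives 0; bid 12 gives 3 > 0. Violating.
Others bid (5, 5, 14): truth gives 0; bid 14 gives 2 > 0. Violating.
Others bid (5, 11, 12): truth gives 0; bid 12 gives 1 > 0. Violating.
Others bid (5, 12, 5): truth gives 0; bid 12 gives 3 > 0. Violating.
Others bid (5, 5, 5): truth gives 5; no alternative beats it.
Others bid (5, 5, 11): truth gives 3; no alternative beats it.
(Checking all 125 profiles: 18 have a profitable deviation, 107 do not.)

18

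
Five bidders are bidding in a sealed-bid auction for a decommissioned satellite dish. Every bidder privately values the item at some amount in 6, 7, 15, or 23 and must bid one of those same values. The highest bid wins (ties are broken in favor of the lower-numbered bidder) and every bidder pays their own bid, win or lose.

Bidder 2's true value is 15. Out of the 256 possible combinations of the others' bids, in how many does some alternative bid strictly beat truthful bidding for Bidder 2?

210

Others bid (6, 6, 6, 6): truth gives 0; bid 7 gives 8 > 0. Violating.
Others bid (6, 6, 6, 7): truth gives 0; bid 7 gives 8 > 0. Violating.
Others bid (6, 6, 6, 23): truth gives -15; bid 6 gives -6 > -15. Violating.
Others bid (6, 6, 7, 6): truth gives 0; bid 7 gives 8 > 0. Violating.
Others bid (6, 6, 6, 15): truth gives 0; no alternative beats it.
Others bid (6, 6, 7, 15): truth gives 0; no alternative beats it.
(Checking all 256 profiles: 210 have a profitable deviation, 46 do not.)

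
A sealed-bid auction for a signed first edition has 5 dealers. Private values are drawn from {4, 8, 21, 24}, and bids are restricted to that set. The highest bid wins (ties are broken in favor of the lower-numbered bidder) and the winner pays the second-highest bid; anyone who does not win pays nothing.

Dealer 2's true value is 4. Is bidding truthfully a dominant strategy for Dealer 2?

Check each profile of the others' bids and compare truth against every alternative bid.
Others bid (4, 4, 4, 8): truth gives 0, best alternative gives -4.
Others bid (4, 4, 8, 4): truth gives 0, best alternative gives -4.
Others bid (4, 4, 8, 8): truth gives 0, best alternative gives -4.
Others bid (4, 8, 4, 4): truth gives 0, best alternative gives -4.
Others bid (4, 8, 4, 8): truth gives 0, best alternative gives -4.
Others bid (4, 8, 8, 4): truth gives 0, best alternative gives -4.
(Remaining 250 profiles checked similarly; truth is weakly best in each.)
In every case the truthful bid is at least as good as any alternative, so it is a dominant strategy.

Yes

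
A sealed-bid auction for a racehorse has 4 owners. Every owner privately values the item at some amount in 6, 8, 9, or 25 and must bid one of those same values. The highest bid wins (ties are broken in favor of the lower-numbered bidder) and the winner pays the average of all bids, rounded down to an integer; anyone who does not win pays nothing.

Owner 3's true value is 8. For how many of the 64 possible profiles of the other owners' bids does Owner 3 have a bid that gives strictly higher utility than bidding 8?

Others bid (6, 6, 9): truth gives 0; bid 9 gives 1 > 0. Violating.
Others bid (6, 8, 6): truth gives 0; bid 9 gives 1 > 0. Violating.
Others bid (6, 8, 8): truth gives 0; bid 9 gives 1 > 0. Violating.
Others bid (8, 6, 6): truth gives 0; bid 9 gives 1 > 0. Violating.
Others bid (6, 6, 6): truth gives 2; no alternative beats it.
Others bid (6, 6, 8): truth gives 1; no alternative beats it.
(Checking all 64 profiles: 6 have a profitable deviation, 58 do not.)

6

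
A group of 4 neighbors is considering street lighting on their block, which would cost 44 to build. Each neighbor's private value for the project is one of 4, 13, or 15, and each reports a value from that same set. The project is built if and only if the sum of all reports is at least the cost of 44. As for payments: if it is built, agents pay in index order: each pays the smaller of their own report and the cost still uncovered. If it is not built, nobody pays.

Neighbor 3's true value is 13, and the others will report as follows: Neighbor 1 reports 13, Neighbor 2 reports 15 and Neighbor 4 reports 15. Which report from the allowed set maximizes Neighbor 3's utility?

4

Report 4: project built, pays 4, utility 13 - 4 = 9.
Report 13: project built, pays 13, utility 13 - 13 = 0.
Report 15: project built, pays 15, utility 13 - 15 = -2.
The best choice is 4 with utility 9.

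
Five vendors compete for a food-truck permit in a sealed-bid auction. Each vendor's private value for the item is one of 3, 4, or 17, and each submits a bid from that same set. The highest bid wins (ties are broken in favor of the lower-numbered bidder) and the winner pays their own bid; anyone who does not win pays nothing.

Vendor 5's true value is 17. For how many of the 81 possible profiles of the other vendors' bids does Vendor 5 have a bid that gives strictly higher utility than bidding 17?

Others bid (3, 3, 3, 3): truth gives 0; bid 4 gives 13 > 0. Violating.
Others bid (3, 3, 3, 4): truth gives 0; no alternative beats it.
Others bid (3, 3, 3, 17): truth gives 0; no alternative beats it.
(Checking all 81 profiles: 1 has a profitable deviation, 80 do not.)

1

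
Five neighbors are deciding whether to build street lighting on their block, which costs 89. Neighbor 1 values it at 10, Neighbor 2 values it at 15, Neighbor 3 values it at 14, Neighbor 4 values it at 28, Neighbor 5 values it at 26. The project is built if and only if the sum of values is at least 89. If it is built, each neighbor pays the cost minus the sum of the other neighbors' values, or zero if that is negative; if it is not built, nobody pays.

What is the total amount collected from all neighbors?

73

Total value 93 ≥ cost 89, so it is built.
Neighbor 1: others sum to 83; max(0, 89 - 83) = 6.
Neighbor 2: others sum to 78; max(0, 89 - 78) = 11.
Neighbor 3: others sum to 79; max(0, 89 - 79) = 10.
Neighbor 4: others sum to 65; max(0, 89 - 65) = 24.
Neighbor 5: others sum to 67; max(0, 89 - 67) = 22.
Total collected = 6 + 11 + 10 + 24 + 22 = 73.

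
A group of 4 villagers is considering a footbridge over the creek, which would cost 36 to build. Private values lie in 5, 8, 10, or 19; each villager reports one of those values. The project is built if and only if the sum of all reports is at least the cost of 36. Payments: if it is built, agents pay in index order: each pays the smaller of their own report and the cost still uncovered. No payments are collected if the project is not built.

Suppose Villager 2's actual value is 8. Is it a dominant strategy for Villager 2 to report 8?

No

Consider the case where Villager 1 reports 5, Villager 3 reports 8 and Villager 4 reports 19.
Truthful report 8: project built, pays 8, utility 8 - 8 = 0.
Report 5 instead: project built, pays 5, utility 8 - 5 = 3.
Since 3 > 0, reporting 5 is strictly better here, so truthful reporting is not dominant.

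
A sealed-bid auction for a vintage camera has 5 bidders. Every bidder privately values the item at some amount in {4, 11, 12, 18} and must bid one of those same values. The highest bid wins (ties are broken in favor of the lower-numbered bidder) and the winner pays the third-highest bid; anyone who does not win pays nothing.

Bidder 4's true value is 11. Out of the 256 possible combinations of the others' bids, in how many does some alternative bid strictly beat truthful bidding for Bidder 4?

Others bid (4, 4, 4, 12): truth gives 0; bid 12 gives 7 > 0. Violating.
Others bid (4, 4, 4, 18): truth gives 0; bid 18 gives 7 > 0. Violating.
Others bid (4, 4, 11, 4): truth gives 0; bid 12 gives 7 > 0. Violating.
Others bid (4, 4, 12, 4): truth gives 0; bid 18 gives 7 > 0. Violating.
Others bid (4, 4, 4, 4): truth gives 7; no alternative beats it.
Others bid (4, 4, 4, 11): truth gives 7; no alternative beats it.
(Checking all 256 profiles: 8 have a profitable deviation, 248 do not.)

8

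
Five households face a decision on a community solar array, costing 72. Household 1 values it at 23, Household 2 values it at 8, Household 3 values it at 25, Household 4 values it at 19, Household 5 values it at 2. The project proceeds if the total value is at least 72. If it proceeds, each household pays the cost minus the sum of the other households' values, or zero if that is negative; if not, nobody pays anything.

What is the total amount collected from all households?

Total value 77 ≥ cost 72, so it is built.
Household 1: others sum to 54; max(0, 72 - 54) = 18.
Household 2: others sum to 69; max(0, 72 - 69) = 3.
Household 3: others sum to 52; max(0, 72 - 52) = 20.
Household 4: others sum to 58; max(0, 72 - 58) = 14.
Household 5: others sum to 75; max(0, 72 - 75) = 0.
Total collected = 18 + 3 + 20 + 14 + 0 = 55.

55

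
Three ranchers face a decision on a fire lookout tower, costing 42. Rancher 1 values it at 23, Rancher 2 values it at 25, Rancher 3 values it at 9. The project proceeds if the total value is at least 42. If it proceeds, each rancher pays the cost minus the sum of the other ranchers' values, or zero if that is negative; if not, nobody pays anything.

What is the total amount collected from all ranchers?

Total value 57 ≥ cost 42, so it is built.
Rancher 1: others sum to 34; max(0, 42 - 34) = 8.
Rancher 2: others sum to 32; max(0, 42 - 32) = 10.
Rancher 3: others sum to 48; max(0, 42 - 48) = 0.
Total collected = 8 + 10 + 0 = 18.

18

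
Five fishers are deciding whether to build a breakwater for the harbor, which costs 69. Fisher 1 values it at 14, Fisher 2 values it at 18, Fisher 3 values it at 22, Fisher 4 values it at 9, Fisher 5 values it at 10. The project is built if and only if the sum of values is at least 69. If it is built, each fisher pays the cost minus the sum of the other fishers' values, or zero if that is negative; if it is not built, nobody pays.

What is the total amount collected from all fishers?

53

Total value 73 ≥ cost 69, so it is built.
Fisher 1: others sum to 59; max(0, 69 - 59) = 10.
Fisher 2: others sum to 55; max(0, 69 - 55) = 14.
Fisher 3: others sum to 51; max(0, 69 - 51) = 18.
Fisher 4: others sum to 64; max(0, 69 - 64) = 5.
Fisher 5: others sum to 63; max(0, 69 - 63) = 6.
Total collected = 10 + 14 + 18 + 5 + 6 = 53.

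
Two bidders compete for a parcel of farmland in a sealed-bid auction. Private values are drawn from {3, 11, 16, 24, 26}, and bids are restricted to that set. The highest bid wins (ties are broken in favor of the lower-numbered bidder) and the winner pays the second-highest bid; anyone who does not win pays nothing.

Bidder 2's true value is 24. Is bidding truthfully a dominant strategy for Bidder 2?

Check each profile of the others' bids and compare truth against every alternative bid.
Others bid (3): truth gives 21, best alternative gives 21.
Others bid (11): truth gives 13, best alternative gives 13.
Others bid (16): truth gives 8, best alternative gives 8.
Others bid (24): truth gives 0, best alternative gives 0.
Others bid (26): truth gives 0, best alternative gives 0.
In every case the truthful bid is at least as good as any alternative, so it is a dominant strategy.

Yes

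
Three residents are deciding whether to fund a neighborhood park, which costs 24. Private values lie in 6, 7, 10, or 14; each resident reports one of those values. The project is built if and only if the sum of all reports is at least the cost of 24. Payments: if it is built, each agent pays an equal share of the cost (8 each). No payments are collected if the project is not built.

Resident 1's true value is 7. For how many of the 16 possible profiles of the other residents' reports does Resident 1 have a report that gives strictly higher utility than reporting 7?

2

Others report (7, 10): truth gives -1; report 6 gives 0 > -1. Violating.
Others report (10, 7): truth gives -1; report 6 gives 0 > -1. Violating.
Others report (6, 6): truth gives 0; no alternative beats it.
Others report (6, 7): truth gives 0; no alternative beats it.
(Checking all 16 profiles: 2 have a profitable deviation, 14 do not.)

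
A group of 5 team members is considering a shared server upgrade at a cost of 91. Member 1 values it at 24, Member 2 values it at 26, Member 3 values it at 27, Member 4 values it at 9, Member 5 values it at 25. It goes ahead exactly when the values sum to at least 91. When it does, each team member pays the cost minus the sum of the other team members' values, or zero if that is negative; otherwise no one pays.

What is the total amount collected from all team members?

Total value 111 ≥ cost 91, so it is built.
Member 1: others sum to 87; max(0, 91 - 87) = 4.
Member 2: others sum to 85; max(0, 91 - 85) = 6.
Member 3: others sum to 84; max(0, 91 - 84) = 7.
Member 4: others sum to 102; max(0, 91 - 102) = 0.
Member 5: others sum to 86; max(0, 91 - 86) = 5.
Total collected = 4 + 6 + 7 + 0 + 5 = 22.

22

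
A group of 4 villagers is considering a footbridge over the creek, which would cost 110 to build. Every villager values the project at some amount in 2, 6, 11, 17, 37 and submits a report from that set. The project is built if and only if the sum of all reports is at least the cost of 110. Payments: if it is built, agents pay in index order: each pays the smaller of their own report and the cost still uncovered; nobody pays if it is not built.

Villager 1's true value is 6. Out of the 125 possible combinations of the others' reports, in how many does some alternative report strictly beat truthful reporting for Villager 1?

Others report (37, 37, 37): truth gives 0; report 2 gives 4 > 0. Violating.
Others report (2, 2, 2): truth gives 0; no alternative beats it.
Others report (2, 2, 6): truth gives 0; no alternative beats it.
(Checking all 125 profiles: 1 has a profitable deviation, 124 do not.)

1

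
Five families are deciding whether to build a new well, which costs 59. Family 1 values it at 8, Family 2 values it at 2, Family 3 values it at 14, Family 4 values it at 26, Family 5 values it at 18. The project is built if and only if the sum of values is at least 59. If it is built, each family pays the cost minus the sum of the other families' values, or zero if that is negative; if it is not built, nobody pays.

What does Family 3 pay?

5

Total value 68 ≥ cost 59, so the project is built.
The other families' values sum to 54.
Cost minus that sum is 59 - 54 = 5.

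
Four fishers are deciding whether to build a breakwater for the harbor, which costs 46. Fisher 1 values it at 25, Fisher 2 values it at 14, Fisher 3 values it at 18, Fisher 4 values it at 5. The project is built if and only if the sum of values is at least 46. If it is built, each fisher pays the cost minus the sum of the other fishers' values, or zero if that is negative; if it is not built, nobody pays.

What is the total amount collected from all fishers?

Total value 62 ≥ cost 46, so it is built.
Fisher 1: others sum to 37; max(0, 46 - 37) = 9.
Fisher 2: others sum to 48; max(0, 46 - 48) = 0.
Fisher 3: others sum to 44; max(0, 46 - 44) = 2.
Fisher 4: others sum to 57; max(0, 46 - 57) = 0.
Total collected = 9 + 0 + 2 + 0 = 11.

11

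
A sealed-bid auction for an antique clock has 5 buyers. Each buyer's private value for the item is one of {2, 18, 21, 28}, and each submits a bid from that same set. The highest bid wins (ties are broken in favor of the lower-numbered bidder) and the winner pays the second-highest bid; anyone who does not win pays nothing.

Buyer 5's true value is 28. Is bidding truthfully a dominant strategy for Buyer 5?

Check each profile of the others' bids and compare truth against every alternative bid.
Others bid (2, 2, 2, 21): truth gives 7, best alternative gives 0.
Others bid (2, 2, 18, 21): truth gives 7, best alternative gives 0.
Others bid (2, 2, 21, 2): truth gives 7, best alternative gives 0.
Others bid (2, 2, 21, 18): truth gives 7, best alternative gives 0.
Others bid (2, 2, 21, 21): truth gives 7, best alternative gives 0.
Others bid (2, 18, 2, 21): truth gives 7, best alternative gives 0.
(Remaining 250 profiles checked similarly; truth is weakly best in each.)
In every case the truthful bid is at least as good as any alternative, so it is a dominant strategy.

Yes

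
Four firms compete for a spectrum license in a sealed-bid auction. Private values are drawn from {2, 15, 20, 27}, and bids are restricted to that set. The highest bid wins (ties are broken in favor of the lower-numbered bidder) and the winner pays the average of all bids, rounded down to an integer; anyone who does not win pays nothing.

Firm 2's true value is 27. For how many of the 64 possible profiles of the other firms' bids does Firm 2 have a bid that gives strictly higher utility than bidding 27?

18

Others bid (2, 2, 2): truth gives 19; bid 15 gives 22 > 19. Violating.
Others bid (2, 2, 15): truth gives 16; bid 15 gives 19 > 16. Violating.
Others bid (2, 2, 20): truth gives 15; bid 20 gives 16 > 15. Violating.
Others bid (2, 15, 2): truth gives 16; bid 15 gives 19 > 16. Violating.
Others bid (2, 2, 27): truth gives 13; no alternative beats it.
Others bid (2, 15, 27): truth gives 10; no alternative beats it.
(Checking all 64 profiles: 18 have a profitable deviation, 46 do not.)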